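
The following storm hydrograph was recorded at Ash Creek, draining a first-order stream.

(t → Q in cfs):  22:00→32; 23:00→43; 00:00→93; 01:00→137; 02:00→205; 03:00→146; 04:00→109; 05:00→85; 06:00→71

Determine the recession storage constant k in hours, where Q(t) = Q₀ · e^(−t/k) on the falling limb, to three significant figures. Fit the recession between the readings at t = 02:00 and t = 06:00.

On the falling limb, Q drops from 205 to 71 cfs between t = 02:00 and t = 06:00 (Δt = 4 h).
k = −Δt / ln(Q₂/Q₁) = −4 / ln(71/205) = 3.77 h.

k ≈ 3.77 h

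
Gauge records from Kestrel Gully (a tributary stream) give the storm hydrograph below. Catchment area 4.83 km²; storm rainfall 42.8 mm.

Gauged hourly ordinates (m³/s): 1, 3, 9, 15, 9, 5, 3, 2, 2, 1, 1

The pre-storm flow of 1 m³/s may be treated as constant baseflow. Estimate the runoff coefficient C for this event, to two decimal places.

ΣQ_DR = 40.00 m³/s; V = ΣQ_DR·Δt = 1.440 × 10^5 m³.
Runoff depth d = V / A = 29.81 mm.
C = d / P = 29.81 / 42.8 = 0.70.

C ≈ 0.70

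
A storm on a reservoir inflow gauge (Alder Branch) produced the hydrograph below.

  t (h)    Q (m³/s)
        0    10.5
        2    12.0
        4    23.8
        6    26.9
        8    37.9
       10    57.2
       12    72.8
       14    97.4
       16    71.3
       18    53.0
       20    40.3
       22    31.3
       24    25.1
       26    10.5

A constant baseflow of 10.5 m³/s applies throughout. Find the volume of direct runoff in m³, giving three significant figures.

V ≈ 3.05 × 10^6 m³

Direct-runoff ordinates (Q − Q_b): 0.0, 1.5, 13.3, 16.4, 27.4, 46.7, 62.3, 86.9, 60.8, 42.5, 29.8, 20.8, 14.6, 0.0 m³/s.
ΣQ_DR = 423.0 m³/s.
With Δt = 2 h = 7200 s, V = ΣQ_DR · Δt = 423.0 × 7200 = 3.05 × 10^6 m³.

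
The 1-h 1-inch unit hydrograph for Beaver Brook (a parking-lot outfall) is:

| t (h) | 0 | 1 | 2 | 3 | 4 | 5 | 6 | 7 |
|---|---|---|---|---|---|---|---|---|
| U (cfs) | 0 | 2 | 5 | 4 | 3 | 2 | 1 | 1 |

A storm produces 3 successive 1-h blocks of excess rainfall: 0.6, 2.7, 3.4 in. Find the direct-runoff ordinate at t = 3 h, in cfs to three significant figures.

Q ≈ 22.7 cfs

By discrete convolution, Q_j = Σ (P_i / 1 in) · U_{j−i}.
At t = 3 h (j=3): Q = (0.6/1)·4 + (2.7/1)·5 + (3.4/1)·2 = 22.7 cfs.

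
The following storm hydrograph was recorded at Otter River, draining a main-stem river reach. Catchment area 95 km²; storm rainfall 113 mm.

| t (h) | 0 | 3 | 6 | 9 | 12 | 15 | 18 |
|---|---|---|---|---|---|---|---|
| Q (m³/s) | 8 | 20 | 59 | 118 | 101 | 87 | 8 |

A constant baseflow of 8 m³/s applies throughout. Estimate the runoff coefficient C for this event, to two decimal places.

ΣQ_DR = 345.0 m³/s; V = ΣQ_DR·Δt = 3.726 × 10^6 m³.
Runoff depth d = V / A = 39.22 mm.
C = d / P = 39.22 / 113 = 0.35.

C ≈ 0.35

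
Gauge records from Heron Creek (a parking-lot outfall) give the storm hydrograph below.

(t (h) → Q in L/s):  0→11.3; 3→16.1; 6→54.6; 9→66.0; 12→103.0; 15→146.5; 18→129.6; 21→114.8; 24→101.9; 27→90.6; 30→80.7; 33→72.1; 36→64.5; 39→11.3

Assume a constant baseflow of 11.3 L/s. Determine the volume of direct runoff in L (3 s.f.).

V ≈ 9.77 × 10^6 L

Direct-runoff ordinates (Q − Q_b): 0.0, 4.8, 43.3, 54.7, 91.7, 135.2, 118.3, 103.5, 90.6, 79.3, 69.4, 60.8, 53.2, 0.0 L/s.
ΣQ_DR = 904.8 L/s.
With Δt = 3 h = 10800 s, V = ΣQ_DR · Δt = 904.8 × 10800 = 9.77 × 10^6 L.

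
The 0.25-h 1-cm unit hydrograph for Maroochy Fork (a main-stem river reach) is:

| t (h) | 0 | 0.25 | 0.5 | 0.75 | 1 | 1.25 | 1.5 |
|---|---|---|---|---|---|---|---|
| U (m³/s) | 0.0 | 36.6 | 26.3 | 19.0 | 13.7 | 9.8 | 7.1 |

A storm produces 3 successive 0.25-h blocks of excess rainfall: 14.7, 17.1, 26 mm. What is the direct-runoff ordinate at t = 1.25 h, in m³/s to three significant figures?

Q ≈ 87.2 m³/s

By discrete convolution, Q_j = Σ (P_i / 10 mm) · U_{j−i}.
At t = 1.25 h (j=5): Q = (14.7/10)·9.8 + (17.1/10)·13.7 + (26/10)·19.0 = 87.2 m³/s.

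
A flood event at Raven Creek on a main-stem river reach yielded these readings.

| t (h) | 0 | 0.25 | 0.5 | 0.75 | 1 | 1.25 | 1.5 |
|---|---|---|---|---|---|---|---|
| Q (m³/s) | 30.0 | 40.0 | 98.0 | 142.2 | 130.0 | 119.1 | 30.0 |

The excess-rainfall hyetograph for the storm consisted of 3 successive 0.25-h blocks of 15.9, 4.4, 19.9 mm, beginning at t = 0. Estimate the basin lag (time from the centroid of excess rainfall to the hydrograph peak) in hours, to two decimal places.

Centroid of excess rainfall: t_c = Σ P_i·t̄_i / ΣP_i = 0.3999 h (block centres at 0.125, 0.375, 0.625 h).
Hydrograph peak occurs at t = 0.75 h, so basin lag t_L = 0.75 − 0.3999 = 0.35 h.

t_L ≈ 0.35 h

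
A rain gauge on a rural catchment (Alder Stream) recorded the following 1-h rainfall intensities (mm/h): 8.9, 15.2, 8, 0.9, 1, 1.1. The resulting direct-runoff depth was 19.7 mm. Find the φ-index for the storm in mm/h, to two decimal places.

φ ≈ 4.13 mm/h

Only the 3 blocks with intensity above φ contribute runoff: 8.9, 15.2, 8 mm/h.
Σ(I−φ)·Δt = d  ⇒  (8.9+15.2+8 − 3φ)·1 = 19.7
φ = (32.10 − 19.7/1) / 3 = 4.13 mm/h.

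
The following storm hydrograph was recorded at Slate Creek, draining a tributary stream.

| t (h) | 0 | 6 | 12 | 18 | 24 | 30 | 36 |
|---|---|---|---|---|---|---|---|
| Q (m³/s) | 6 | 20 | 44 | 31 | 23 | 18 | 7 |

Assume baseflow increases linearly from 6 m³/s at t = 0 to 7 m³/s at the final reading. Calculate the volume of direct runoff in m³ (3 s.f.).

Direct-runoff ordinates (Q − Q_b): 0.00, 13.83, 37.67, 24.50, 16.33, 11.17, 0.00 m³/s.
ΣQ_DR = 103.5 m³/s.
With Δt = 6 h = 21600 s, V = ΣQ_DR · Δt = 103.5 × 21600 = 2.24 × 10^6 m³.

V ≈ 2.24 × 10^6 m³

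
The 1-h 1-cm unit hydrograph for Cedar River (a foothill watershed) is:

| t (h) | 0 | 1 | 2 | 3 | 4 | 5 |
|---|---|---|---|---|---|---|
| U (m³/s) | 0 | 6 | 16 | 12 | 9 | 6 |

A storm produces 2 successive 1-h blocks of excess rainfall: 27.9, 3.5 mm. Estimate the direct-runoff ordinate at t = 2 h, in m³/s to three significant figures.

By discrete convolution, Q_j = Σ (P_i / 10 mm) · U_{j−i}.
At t = 2 h (j=2): Q = (27.9/10)·16 + (3.5/10)·6 = 46.7 m³/s.

Q ≈ 46.7 m³/s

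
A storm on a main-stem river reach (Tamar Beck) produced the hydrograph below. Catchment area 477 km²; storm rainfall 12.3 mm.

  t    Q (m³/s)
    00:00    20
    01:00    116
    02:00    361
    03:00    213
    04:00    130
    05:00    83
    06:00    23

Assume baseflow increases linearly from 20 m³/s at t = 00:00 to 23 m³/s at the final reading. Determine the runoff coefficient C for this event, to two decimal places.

ΣQ_DR = 795.5 m³/s; V = ΣQ_DR·Δt = 2.864 × 10^6 m³.
Runoff depth d = V / A = 6.004 mm.
C = d / P = 6.004 / 12.3 = 0.49.

C ≈ 0.49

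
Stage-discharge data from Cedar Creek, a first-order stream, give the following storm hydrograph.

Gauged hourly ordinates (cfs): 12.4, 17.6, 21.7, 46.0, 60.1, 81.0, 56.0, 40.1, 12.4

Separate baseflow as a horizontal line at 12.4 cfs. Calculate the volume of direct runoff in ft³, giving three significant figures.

V ≈ 8.49 × 10^5 ft³

Direct-runoff ordinates (Q − Q_b): 0.0, 5.2, 9.3, 33.6, 47.7, 68.6, 43.6, 27.7, 0.0 cfs.
ΣQ_DR = 235.7 cfs.
With Δt = 1 h = 3600 s, V = ΣQ_DR · Δt = 235.7 × 3600 = 8.49 × 10^5 ft³.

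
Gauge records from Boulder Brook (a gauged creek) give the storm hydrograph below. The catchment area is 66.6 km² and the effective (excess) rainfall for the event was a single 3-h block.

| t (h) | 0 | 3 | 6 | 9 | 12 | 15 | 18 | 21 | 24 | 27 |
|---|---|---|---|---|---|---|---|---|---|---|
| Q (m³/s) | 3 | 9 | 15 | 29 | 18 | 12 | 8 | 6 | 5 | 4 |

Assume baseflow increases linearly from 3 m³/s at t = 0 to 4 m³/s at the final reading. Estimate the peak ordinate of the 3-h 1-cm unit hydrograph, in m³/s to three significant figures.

Direct runoff: 0.00, 5.89, 11.78, 25.67, 14.56, 8.44, 4.33, 2.22, 1.11, 0.00 m³/s; ΣQ_DR = 74.00 m³/s, peak = 25.67 m³/s.
Runoff depth d = ΣQ_DR·Δt / A = 74.00 × 10800 / (66.6 km²) = 12.00 mm.
The 1-cm UH is the DRH scaled by (10 mm)/d, so U_p = 25.67 × 10/12.00 = 21.4 m³/s.

U_p ≈ 21.4 m³/s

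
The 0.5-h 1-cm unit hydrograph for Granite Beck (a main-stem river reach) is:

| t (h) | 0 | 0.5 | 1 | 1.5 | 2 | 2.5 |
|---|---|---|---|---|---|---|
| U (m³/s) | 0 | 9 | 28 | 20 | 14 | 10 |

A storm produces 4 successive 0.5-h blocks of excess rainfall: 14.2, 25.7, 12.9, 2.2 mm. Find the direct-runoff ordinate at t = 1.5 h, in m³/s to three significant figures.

Q ≈ 112 m³/s

By discrete convolution, Q_j = Σ (P_i / 10 mm) · U_{j−i}.
At t = 1.5 h (j=3): Q = (14.2/10)·20 + (25.7/10)·28 + (12.9/10)·9 + (2.2/10)·0 = 112 m³/s.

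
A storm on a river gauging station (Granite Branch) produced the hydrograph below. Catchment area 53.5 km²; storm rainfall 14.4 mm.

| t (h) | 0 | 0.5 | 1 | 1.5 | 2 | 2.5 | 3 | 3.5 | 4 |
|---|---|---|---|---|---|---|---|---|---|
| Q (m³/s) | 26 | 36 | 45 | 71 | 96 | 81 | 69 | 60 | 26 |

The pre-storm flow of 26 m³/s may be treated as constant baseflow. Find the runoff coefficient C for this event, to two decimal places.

C ≈ 0.64

ΣQ_DR = 276.0 m³/s; V = ΣQ_DR·Δt = 4.968 × 10^5 m³.
Runoff depth d = V / A = 9.286 mm.
C = d / P = 9.286 / 14.4 = 0.64.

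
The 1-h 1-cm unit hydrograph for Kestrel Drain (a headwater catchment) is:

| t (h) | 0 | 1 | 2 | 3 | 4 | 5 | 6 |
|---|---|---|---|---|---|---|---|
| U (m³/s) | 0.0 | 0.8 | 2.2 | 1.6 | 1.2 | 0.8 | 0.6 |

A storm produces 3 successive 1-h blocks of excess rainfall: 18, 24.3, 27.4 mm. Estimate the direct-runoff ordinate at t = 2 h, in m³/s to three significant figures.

Q ≈ 5.90 m³/s

By discrete convolution, Q_j = Σ (P_i / 10 mm) · U_{j−i}.
At t = 2 h (j=2): Q = (18/10)·2.2 + (24.3/10)·0.8 + (27.4/10)·0.0 = 5.90 m³/s.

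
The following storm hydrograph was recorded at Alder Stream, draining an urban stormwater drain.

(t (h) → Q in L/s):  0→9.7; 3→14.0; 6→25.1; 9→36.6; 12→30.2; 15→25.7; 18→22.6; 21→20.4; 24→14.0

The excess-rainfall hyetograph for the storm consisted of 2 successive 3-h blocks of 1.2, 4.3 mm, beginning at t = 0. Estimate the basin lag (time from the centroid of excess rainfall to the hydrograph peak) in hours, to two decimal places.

Centroid of excess rainfall: t_c = Σ P_i·t̄_i / ΣP_i = 3.8455 h (block centres at 1.5, 4.5 h).
Hydrograph peak occurs at t = 9 h, so basin lag t_L = 9 − 3.8455 = 5.15 h.

t_L ≈ 5.15 h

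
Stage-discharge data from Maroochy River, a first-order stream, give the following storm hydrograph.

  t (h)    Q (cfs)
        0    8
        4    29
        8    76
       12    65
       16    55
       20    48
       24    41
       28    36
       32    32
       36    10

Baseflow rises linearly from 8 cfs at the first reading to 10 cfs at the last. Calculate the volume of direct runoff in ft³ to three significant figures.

Direct-runoff ordinates (Q − Q_b): 0.00, 20.78, 67.56, 56.33, 46.11, 38.89, 31.67, 26.44, 22.22, 0.00 cfs.
ΣQ_DR = 310.0 cfs.
With Δt = 4 h = 14400 s, V = ΣQ_DR · Δt = 310.0 × 14400 = 4.46 × 10^6 ft³.

V ≈ 4.46 × 10^6 ft³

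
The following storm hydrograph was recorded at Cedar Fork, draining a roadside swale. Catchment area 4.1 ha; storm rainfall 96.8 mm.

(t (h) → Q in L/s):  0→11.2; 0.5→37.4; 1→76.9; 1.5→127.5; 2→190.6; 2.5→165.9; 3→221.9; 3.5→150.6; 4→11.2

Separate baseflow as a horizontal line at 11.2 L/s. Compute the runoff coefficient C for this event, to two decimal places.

C ≈ 0.40

ΣQ_DR = 892.4 L/s; V = ΣQ_DR·Δt = 1.606 × 10^6 L.
Runoff depth d = V / A = 39.18 mm.
C = d / P = 39.18 / 96.8 = 0.40.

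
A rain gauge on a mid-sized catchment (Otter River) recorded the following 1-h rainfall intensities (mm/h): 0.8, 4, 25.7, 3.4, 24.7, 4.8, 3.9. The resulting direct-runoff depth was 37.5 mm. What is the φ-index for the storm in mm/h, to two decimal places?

Only the 2 blocks with intensity above φ contribute runoff: 25.7, 24.7 mm/h.
Σ(I−φ)·Δt = d  ⇒  (25.7+24.7 − 2φ)·1 = 37.5
φ = (50.40 − 37.5/1) / 2 = 6.45 mm/h.

φ ≈ 6.45 mm/h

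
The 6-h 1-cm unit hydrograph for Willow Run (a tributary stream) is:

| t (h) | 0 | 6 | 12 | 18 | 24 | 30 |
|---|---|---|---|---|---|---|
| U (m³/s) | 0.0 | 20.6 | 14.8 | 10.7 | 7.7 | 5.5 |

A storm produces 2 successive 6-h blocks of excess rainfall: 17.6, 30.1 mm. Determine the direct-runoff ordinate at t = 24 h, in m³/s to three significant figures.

By discrete convolution, Q_j = Σ (P_i / 10 mm) · U_{j−i}.
At t = 24 h (j=4): Q = (17.6/10)·7.7 + (30.1/10)·10.7 = 45.8 m³/s.

Q ≈ 45.8 m³/s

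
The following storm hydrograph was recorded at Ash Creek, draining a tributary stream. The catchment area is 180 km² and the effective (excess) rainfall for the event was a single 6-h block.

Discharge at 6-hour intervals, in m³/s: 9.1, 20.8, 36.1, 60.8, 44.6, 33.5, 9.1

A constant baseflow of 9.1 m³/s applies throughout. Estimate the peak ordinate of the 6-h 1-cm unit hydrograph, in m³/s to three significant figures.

U_p ≈ 28.7 m³/s

Direct runoff: 0.0, 11.7, 27.0, 51.7, 35.5, 24.4, 0.0 m³/s; ΣQ_DR = 150.3 m³/s, peak = 51.7 m³/s.
Runoff depth d = ΣQ_DR·Δt / A = 150.3 × 21600 / (180 km²) = 18.04 mm.
The 1-cm UH is the DRH scaled by (10 mm)/d, so U_p = 51.7 × 10/18.04 = 28.7 m³/s.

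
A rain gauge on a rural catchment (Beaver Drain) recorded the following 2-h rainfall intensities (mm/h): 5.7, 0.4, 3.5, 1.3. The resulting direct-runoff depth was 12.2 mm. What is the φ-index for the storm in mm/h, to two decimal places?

φ ≈ 1.55 mm/h

Only the 2 blocks with intensity above φ contribute runoff: 5.7, 3.5 mm/h.
Σ(I−φ)·Δt = d  ⇒  (5.7+3.5 − 2φ)·2 = 12.2
φ = (9.200 − 12.2/2) / 2 = 1.55 mm/h.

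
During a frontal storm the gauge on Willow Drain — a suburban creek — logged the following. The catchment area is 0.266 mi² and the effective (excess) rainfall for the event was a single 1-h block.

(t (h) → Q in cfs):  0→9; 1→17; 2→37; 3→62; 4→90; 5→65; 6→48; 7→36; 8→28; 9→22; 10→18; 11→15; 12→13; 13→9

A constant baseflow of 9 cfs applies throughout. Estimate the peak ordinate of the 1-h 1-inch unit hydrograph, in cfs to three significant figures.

U_p ≈ 40.5 cfs

Direct runoff: 0.0, 8.0, 28.0, 53.0, 81.0, 56.0, 39.0, 27.0, 19.0, 13.0, 9.0, 6.0, 4.0, 0.0 cfs; ΣQ_DR = 343.0 cfs, peak = 81.0 cfs.
Runoff depth d = ΣQ_DR·Δt / A = 343.0 × 3600 / (0.266 mi²) = 1.998 in.
The 1-inch UH is the DRH scaled by (1 in)/d, so U_p = 81.0 × 1/1.998 = 40.5 cfs.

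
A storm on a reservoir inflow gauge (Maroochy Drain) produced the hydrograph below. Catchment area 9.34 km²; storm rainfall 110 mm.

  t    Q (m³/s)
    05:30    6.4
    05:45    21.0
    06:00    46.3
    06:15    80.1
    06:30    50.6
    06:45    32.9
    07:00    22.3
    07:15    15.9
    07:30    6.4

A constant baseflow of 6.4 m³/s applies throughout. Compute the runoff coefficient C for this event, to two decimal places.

C ≈ 0.20

ΣQ_DR = 224.3 m³/s; V = ΣQ_DR·Δt = 2.019 × 10^5 m³.
Runoff depth d = V / A = 21.61 mm.
C = d / P = 21.61 / 110 = 0.20.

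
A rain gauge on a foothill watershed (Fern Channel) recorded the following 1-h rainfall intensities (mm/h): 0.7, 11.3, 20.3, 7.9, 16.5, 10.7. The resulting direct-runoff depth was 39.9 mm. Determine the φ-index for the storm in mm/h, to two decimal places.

φ ≈ 5.36 mm/h

Only the 5 blocks with intensity above φ contribute runoff: 11.3, 20.3, 7.9, 16.5, 10.7 mm/h.
Σ(I−φ)·Δt = d  ⇒  (11.3+20.3+7.9+16.5+10.7 − 5φ)·1 = 39.9
φ = (66.70 − 39.9/1) / 5 = 5.36 mm/h.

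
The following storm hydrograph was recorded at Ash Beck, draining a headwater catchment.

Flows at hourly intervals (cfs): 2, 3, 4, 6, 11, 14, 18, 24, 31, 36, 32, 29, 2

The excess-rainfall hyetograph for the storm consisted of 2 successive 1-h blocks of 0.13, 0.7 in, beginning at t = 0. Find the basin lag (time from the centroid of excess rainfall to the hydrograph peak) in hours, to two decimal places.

Centroid of excess rainfall: t_c = Σ P_i·t̄_i / ΣP_i = 1.3434 h (block centres at 0.5, 1.5 h).
Hydrograph peak occurs at t = 9 h, so basin lag t_L = 9 − 1.3434 = 7.66 h.

t_L ≈ 7.66 h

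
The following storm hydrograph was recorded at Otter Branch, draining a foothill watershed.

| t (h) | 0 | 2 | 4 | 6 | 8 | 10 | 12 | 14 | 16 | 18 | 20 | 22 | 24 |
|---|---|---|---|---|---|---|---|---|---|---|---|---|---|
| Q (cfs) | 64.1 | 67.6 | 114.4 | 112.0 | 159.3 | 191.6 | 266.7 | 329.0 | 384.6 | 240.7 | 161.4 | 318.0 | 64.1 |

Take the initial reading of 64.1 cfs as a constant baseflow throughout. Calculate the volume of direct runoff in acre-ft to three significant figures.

V ≈ 271 acre-ft

Direct-runoff ordinates (Q − Q_b): 0.0, 3.5, 50.3, 47.9, 95.2, 127.5, 202.6, 264.9, 320.5, 176.6, 97.3, 253.9, 0.0 cfs.
ΣQ_DR = 1640 cfs.
With Δt = 2 h = 7200 s, V = ΣQ_DR · Δt = 1640 × 7200 = 1.18 × 10^7 ft³ = 271 acre-ft.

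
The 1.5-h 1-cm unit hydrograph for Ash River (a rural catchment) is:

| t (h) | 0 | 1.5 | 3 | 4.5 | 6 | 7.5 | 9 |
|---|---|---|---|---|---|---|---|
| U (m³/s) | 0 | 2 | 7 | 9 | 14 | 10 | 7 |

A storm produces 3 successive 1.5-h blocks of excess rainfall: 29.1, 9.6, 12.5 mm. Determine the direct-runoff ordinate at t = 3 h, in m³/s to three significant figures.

By discrete convolution, Q_j = Σ (P_i / 10 mm) · U_{j−i}.
At t = 3 h (j=2): Q = (29.1/10)·7 + (9.6/10)·2 + (12.5/10)·0 = 22.3 m³/s.

Q ≈ 22.3 m³/s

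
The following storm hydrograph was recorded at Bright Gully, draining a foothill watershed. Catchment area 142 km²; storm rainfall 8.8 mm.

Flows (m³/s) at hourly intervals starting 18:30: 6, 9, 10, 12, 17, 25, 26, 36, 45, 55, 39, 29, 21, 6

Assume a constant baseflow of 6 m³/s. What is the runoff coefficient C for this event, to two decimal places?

ΣQ_DR = 252.0 m³/s; V = ΣQ_DR·Δt = 9.072 × 10^5 m³.
Runoff depth d = V / A = 6.389 mm.
C = d / P = 6.389 / 8.8 = 0.73.

C ≈ 0.73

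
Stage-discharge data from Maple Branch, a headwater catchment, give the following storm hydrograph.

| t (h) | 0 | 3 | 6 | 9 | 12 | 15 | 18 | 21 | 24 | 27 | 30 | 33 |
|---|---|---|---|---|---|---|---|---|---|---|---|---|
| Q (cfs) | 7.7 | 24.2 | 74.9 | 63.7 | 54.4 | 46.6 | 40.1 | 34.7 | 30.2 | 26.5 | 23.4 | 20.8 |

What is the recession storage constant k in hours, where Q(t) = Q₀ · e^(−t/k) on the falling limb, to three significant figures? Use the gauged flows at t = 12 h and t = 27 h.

On the falling limb, Q drops from 54.4 to 26.5 cfs between t = 12 h and t = 27 h (Δt = 15 h).
k = −Δt / ln(Q₂/Q₁) = −15 / ln(26.5/54.4) = 20.9 h.

k ≈ 20.9 h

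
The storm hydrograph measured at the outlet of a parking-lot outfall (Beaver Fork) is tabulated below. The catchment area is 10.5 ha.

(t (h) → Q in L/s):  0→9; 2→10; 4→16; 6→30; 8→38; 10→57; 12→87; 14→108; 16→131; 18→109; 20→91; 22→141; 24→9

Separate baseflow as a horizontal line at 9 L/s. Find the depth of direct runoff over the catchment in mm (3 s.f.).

d ≈ 49.3 mm

Direct runoff: 0.0, 1.0, 7.0, 21.0, 29.0, 48.0, 78.0, 99.0, 122.0, 100.0, 82.0, 132.0, 0.0 L/s; ΣQ_DR = 719.0 L/s.
V = ΣQ_DR · Δt = 719.0 × 7200 s = 5.177 × 10^6 L.
Over A = 10.5 ha, depth = V / A = 49.3 mm.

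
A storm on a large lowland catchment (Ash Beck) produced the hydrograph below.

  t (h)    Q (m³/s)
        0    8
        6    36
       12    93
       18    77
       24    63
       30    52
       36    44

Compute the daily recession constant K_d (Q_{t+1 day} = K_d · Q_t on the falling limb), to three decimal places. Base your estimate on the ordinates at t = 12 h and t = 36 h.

K_d ≈ 0.473

Between t = 12 h and t = 36 h the flow falls from 93 to 44 m³/s over 4×6 h = 24 h.
Per-interval ratio K = (44/93)^(1/4) = 0.8294; K_d = K^(24/6) = 0.473.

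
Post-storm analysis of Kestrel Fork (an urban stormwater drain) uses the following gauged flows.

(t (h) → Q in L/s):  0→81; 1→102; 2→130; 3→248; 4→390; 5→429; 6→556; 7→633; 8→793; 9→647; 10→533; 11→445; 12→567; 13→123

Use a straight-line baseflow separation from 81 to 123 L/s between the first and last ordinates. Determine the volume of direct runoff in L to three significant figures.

Direct-runoff ordinates (Q − Q_b): 0.00, 17.77, 42.54, 157.31, 296.08, 331.85, 455.62, 529.38, 686.15, 536.92, 419.69, 328.46, 447.23, 0.00 L/s.
ΣQ_DR = 4249 L/s.
With Δt = 1 h = 3600 s, V = ΣQ_DR · Δt = 4249 × 3600 = 1.53 × 10^7 L.

V ≈ 1.53 × 10^7 L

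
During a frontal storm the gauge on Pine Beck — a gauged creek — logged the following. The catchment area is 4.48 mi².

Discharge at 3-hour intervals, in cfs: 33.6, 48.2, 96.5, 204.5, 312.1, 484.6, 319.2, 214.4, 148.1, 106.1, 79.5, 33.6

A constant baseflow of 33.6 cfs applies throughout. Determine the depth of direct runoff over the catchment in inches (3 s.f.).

Direct runoff: 0.0, 14.6, 62.9, 170.9, 278.5, 451.0, 285.6, 180.8, 114.5, 72.5, 45.9, 0.0 cfs; ΣQ_DR = 1677 cfs.
V = ΣQ_DR · Δt = 1677 × 10800 s = 1.811 × 10^7 ft³.
Over A = 4.48 mi², depth = V / A = 1.74 in.

d ≈ 1.74 in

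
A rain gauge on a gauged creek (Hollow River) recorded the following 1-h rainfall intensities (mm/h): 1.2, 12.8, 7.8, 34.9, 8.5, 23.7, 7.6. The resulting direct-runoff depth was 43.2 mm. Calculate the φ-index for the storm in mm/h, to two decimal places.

Only the 3 blocks with intensity above φ contribute runoff: 12.8, 34.9, 23.7 mm/h.
Σ(I−φ)·Δt = d  ⇒  (12.8+34.9+23.7 − 3φ)·1 = 43.2
φ = (71.40 − 43.2/1) / 3 = 9.40 mm/h.

φ ≈ 9.40 mm/h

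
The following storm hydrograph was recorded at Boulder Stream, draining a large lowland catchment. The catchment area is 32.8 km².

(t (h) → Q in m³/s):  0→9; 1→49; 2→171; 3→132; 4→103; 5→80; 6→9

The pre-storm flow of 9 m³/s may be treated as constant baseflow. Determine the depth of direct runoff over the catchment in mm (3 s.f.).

d ≈ 53.8 mm

Direct runoff: 0.0, 40.0, 162.0, 123.0, 94.0, 71.0, 0.0 m³/s; ΣQ_DR = 490.0 m³/s.
V = ΣQ_DR · Δt = 490.0 × 3600 s = 1.764 × 10^6 m³.
Over A = 32.8 km², depth = V / A = 53.8 mm.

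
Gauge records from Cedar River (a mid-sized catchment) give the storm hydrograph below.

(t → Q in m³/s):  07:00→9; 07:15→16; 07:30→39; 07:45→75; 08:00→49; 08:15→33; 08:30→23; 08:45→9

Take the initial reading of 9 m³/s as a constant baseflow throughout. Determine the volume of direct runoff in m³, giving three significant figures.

Direct-runoff ordinates (Q − Q_b): 0.0, 7.0, 30.0, 66.0, 40.0, 24.0, 14.0, 0.0 m³/s.
ΣQ_DR = 181.0 m³/s.
With Δt = 0.25 h = 900 s, V = ΣQ_DR · Δt = 181.0 × 900 = 1.63 × 10^5 m³.

V ≈ 1.63 × 10^5 m³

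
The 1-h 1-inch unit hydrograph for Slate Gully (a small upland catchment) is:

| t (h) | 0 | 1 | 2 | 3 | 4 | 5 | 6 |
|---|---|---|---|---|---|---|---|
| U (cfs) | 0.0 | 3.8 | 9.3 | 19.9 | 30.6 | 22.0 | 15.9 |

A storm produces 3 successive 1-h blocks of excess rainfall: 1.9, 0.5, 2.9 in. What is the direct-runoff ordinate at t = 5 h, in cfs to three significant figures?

Q ≈ 115 cfs

By discrete convolution, Q_j = Σ (P_i / 1 in) · U_{j−i}.
At t = 5 h (j=5): Q = (1.9/1)·22.0 + (0.5/1)·30.6 + (2.9/1)·19.9 = 115 cfs.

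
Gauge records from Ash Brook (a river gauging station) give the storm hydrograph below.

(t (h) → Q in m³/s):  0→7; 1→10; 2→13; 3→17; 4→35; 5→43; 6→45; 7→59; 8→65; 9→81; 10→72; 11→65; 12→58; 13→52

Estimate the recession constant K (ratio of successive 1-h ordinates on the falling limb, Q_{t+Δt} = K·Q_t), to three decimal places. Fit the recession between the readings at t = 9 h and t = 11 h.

Using the recession-limb readings at t = 9 h and t = 11 h: Q falls from 81 to 65 m³/s over 2 intervals.
K = (Q₂/Q₁)^(1/2) = (65/81)^(1/2) = 0.896.

K ≈ 0.896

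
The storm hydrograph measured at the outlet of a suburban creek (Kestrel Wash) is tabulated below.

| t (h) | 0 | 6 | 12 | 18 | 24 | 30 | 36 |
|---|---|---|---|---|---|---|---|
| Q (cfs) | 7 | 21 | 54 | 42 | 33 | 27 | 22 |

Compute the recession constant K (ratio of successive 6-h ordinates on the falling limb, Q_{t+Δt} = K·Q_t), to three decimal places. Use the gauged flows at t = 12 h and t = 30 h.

K ≈ 0.794

Using the recession-limb readings at t = 12 h and t = 30 h: Q falls from 54 to 27 cfs over 3 intervals.
K = (Q₂/Q₁)^(1/3) = (27/54)^(1/3) = 0.794.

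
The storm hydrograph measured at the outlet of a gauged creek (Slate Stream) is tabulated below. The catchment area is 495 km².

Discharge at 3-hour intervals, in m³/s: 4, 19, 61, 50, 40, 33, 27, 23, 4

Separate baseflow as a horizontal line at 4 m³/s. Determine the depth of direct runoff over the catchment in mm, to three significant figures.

d ≈ 4.91 mm

Direct runoff: 0.0, 15.0, 57.0, 46.0, 36.0, 29.0, 23.0, 19.0, 0.0 m³/s; ΣQ_DR = 225.0 m³/s.
V = ΣQ_DR · Δt = 225.0 × 10800 s = 2.430 × 10^6 m³.
Over A = 495 km², depth = V / A = 4.91 mm.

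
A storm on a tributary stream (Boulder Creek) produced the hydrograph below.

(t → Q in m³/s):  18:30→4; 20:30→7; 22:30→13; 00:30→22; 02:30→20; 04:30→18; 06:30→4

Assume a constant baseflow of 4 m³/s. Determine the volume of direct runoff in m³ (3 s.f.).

V ≈ 4.32 × 10^5 m³

Direct-runoff ordinates (Q − Q_b): 0.0, 3.0, 9.0, 18.0, 16.0, 14.0, 0.0 m³/s.
ΣQ_DR = 60.00 m³/s.
With Δt = 2 h = 7200 s, V = ΣQ_DR · Δt = 60.00 × 7200 = 4.32 × 10^5 m³.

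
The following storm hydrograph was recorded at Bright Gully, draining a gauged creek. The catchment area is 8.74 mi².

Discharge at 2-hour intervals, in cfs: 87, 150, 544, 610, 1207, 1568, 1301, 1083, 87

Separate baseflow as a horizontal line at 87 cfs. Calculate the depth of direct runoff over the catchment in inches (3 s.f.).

d ≈ 2.08 in

Direct runoff: 0.0, 63.0, 457.0, 523.0, 1120.0, 1481.0, 1214.0, 996.0, 0.0 cfs; ΣQ_DR = 5854 cfs.
V = ΣQ_DR · Δt = 5854 × 7200 s = 4.215 × 10^7 ft³.
Over A = 8.74 mi², depth = V / A = 2.08 in.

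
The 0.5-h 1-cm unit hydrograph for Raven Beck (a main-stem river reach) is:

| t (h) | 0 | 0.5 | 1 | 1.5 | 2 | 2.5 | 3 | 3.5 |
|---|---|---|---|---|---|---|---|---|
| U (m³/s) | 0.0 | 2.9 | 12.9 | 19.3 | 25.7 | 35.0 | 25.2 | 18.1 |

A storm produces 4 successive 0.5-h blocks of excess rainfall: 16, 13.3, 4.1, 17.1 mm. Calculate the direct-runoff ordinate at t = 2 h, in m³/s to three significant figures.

By discrete convolution, Q_j = Σ (P_i / 10 mm) · U_{j−i}.
At t = 2 h (j=4): Q = (16/10)·25.7 + (13.3/10)·19.3 + (4.1/10)·12.9 + (17.1/10)·2.9 = 77.0 m³/s.

Q ≈ 77.0 m³/s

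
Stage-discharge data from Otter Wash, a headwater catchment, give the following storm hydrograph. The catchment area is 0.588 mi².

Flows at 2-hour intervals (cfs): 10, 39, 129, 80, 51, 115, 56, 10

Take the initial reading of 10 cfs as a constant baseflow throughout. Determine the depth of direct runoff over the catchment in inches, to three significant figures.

d ≈ 2.16 in

Direct runoff: 0.0, 29.0, 119.0, 70.0, 41.0, 105.0, 46.0, 0.0 cfs; ΣQ_DR = 410.0 cfs.
V = ΣQ_DR · Δt = 410.0 × 7200 s = 2.952 × 10^6 ft³.
Over A = 0.588 mi², depth = V / A = 2.16 in.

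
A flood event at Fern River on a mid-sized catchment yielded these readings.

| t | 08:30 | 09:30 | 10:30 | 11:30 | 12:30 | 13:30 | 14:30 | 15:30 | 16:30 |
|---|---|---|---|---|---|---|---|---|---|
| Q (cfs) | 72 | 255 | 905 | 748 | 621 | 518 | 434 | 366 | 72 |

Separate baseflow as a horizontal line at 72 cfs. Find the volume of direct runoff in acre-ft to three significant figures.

V ≈ 276 acre-ft

Direct-runoff ordinates (Q − Q_b): 0.0, 183.0, 833.0, 676.0, 549.0, 446.0, 362.0, 294.0, 0.0 cfs.
ΣQ_DR = 3343 cfs.
With Δt = 1 h = 3600 s, V = ΣQ_DR · Δt = 3343 × 3600 = 1.20 × 10^7 ft³ = 276 acre-ft.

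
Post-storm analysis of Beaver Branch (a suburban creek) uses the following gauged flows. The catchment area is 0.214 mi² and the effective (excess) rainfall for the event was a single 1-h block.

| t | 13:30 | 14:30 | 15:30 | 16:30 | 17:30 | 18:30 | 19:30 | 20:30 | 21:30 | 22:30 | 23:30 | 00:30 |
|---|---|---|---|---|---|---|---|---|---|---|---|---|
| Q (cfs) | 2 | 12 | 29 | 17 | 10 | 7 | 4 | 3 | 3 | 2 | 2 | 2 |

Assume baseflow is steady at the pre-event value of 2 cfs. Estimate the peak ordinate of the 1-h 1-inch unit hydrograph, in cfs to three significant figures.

Direct runoff: 0.0, 10.0, 27.0, 15.0, 8.0, 5.0, 2.0, 1.0, 1.0, 0.0, 0.0, 0.0 cfs; ΣQ_DR = 69.00 cfs, peak = 27.0 cfs.
Runoff depth d = ΣQ_DR·Δt / A = 69.00 × 3600 / (0.214 mi²) = 0.4996 in.
The 1-inch UH is the DRH scaled by (1 in)/d, so U_p = 27.0 × 1/0.4996 = 54.0 cfs.

U_p ≈ 54.0 cfs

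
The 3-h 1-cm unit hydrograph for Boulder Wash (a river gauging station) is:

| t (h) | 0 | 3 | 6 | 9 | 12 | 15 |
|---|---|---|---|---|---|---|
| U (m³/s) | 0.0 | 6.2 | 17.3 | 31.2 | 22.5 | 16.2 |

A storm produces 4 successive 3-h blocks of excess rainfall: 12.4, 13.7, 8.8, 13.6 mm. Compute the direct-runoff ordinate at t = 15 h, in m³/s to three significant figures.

By discrete convolution, Q_j = Σ (P_i / 10 mm) · U_{j−i}.
At t = 15 h (j=5): Q = (12.4/10)·16.2 + (13.7/10)·22.5 + (8.8/10)·31.2 + (13.6/10)·17.3 = 102 m³/s.

Q ≈ 102 m³/s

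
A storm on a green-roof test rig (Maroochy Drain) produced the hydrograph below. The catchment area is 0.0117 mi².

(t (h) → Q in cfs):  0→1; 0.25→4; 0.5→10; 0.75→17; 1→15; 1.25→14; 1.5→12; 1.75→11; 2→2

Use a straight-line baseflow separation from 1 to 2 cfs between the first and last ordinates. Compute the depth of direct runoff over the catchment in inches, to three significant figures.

Direct runoff: 0.00, 2.88, 8.75, 15.62, 13.50, 12.38, 10.25, 9.12, 0.00 cfs; ΣQ_DR = 72.50 cfs.
V = ΣQ_DR · Δt = 72.50 × 900 s = 65250 ft³.
Over A = 0.0117 mi², depth = V / A = 2.40 in.

d ≈ 2.40 in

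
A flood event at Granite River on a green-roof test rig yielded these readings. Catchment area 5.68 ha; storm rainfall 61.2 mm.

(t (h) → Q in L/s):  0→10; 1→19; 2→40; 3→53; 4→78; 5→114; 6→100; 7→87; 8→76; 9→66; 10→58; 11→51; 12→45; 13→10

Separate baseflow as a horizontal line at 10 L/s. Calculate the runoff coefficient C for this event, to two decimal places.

C ≈ 0.69

ΣQ_DR = 667.0 L/s; V = ΣQ_DR·Δt = 2.401 × 10^6 L.
Runoff depth d = V / A = 42.27 mm.
C = d / P = 42.27 / 61.2 = 0.69.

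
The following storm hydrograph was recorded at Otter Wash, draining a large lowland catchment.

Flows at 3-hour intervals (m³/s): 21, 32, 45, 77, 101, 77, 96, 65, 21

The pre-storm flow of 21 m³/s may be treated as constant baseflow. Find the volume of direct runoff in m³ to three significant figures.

V ≈ 3.74 × 10^6 m³

Direct-runoff ordinates (Q − Q_b): 0.0, 11.0, 24.0, 56.0, 80.0, 56.0, 75.0, 44.0, 0.0 m³/s.
ΣQ_DR = 346.0 m³/s.
With Δt = 3 h = 10800 s, V = ΣQ_DR · Δt = 346.0 × 10800 = 3.74 × 10^6 m³.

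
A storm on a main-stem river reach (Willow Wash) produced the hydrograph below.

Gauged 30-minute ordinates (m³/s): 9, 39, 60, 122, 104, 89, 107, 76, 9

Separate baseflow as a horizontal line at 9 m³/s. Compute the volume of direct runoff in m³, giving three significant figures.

V ≈ 9.61 × 10^5 m³

Direct-runoff ordinates (Q − Q_b): 0.0, 30.0, 51.0, 113.0, 95.0, 80.0, 98.0, 67.0, 0.0 m³/s.
ΣQ_DR = 534.0 m³/s.
With Δt = 0.5 h = 1800 s, V = ΣQ_DR · Δt = 534.0 × 1800 = 9.61 × 10^5 m³.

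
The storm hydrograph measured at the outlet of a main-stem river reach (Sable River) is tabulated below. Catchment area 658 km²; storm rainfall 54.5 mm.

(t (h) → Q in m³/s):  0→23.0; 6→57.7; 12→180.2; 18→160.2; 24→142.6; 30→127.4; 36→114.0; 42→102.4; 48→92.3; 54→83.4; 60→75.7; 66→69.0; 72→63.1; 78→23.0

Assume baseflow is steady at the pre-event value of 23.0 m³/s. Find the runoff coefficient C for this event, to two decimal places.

ΣQ_DR = 992.0 m³/s; V = ΣQ_DR·Δt = 2.143 × 10^7 m³.
Runoff depth d = V / A = 32.56 mm.
C = d / P = 32.56 / 54.5 = 0.60.

C ≈ 0.60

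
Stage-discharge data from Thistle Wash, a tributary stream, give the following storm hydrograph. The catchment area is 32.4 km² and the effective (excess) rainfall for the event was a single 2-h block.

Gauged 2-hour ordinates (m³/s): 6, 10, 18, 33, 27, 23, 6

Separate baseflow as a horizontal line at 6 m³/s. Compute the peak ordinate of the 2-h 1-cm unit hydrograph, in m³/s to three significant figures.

Direct runoff: 0.0, 4.0, 12.0, 27.0, 21.0, 17.0, 0.0 m³/s; ΣQ_DR = 81.00 m³/s, peak = 27.0 m³/s.
Runoff depth d = ΣQ_DR·Δt / A = 81.00 × 7200 / (32.4 km²) = 18.00 mm.
The 1-cm UH is the DRH scaled by (10 mm)/d, so U_p = 27.0 × 10/18.00 = 15.0 m³/s.

U_p ≈ 15.0 m³/s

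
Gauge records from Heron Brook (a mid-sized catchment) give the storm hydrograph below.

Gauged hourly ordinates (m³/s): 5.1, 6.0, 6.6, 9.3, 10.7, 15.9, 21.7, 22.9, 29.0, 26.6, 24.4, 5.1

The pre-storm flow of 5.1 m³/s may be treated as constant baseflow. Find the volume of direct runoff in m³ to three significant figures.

V ≈ 4.40 × 10^5 m³

Direct-runoff ordinates (Q − Q_b): 0.0, 0.9, 1.5, 4.2, 5.6, 10.8, 16.6, 17.8, 23.9, 21.5, 19.3, 0.0 m³/s.
ΣQ_DR = 122.1 m³/s.
With Δt = 1 h = 3600 s, V = ΣQ_DR · Δt = 122.1 × 3600 = 4.40 × 10^5 m³.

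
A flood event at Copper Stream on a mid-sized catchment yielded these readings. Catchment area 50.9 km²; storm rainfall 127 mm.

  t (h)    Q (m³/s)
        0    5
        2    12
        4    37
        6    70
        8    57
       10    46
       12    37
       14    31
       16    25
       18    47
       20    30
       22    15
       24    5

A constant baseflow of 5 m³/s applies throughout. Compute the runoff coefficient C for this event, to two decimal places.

ΣQ_DR = 352.0 m³/s; V = ΣQ_DR·Δt = 2.534 × 10^6 m³.
Runoff depth d = V / A = 49.79 mm.
C = d / P = 49.79 / 127 = 0.39.

C ≈ 0.39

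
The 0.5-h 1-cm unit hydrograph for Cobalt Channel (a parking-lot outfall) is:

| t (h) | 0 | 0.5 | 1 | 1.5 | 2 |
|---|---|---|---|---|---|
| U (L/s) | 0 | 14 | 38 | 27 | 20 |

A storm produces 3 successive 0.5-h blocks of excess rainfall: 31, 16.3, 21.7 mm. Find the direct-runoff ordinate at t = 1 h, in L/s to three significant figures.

By discrete convolution, Q_j = Σ (P_i / 10 mm) · U_{j−i}.
At t = 1 h (j=2): Q = (31/10)·38 + (16.3/10)·14 + (21.7/10)·0 = 141 L/s.

Q ≈ 141 L/s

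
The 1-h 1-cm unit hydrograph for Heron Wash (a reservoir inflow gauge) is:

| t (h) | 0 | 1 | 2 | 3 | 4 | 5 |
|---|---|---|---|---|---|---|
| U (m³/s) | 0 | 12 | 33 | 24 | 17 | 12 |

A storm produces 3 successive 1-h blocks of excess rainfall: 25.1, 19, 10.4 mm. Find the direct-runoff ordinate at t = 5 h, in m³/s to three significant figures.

Q ≈ 87.4 m³/s

By discrete convolution, Q_j = Σ (P_i / 10 mm) · U_{j−i}.
At t = 5 h (j=5): Q = (25.1/10)·12 + (19/10)·17 + (10.4/10)·24 = 87.4 m³/s.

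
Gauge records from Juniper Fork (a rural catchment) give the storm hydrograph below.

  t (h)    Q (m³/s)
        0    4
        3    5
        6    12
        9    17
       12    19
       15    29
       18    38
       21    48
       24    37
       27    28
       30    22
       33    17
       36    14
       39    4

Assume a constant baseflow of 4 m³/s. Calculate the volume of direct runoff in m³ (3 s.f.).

Direct-runoff ordinates (Q − Q_b): 0.0, 1.0, 8.0, 13.0, 15.0, 25.0, 34.0, 44.0, 33.0, 24.0, 18.0, 13.0, 10.0, 0.0 m³/s.
ΣQ_DR = 238.0 m³/s.
With Δt = 3 h = 10800 s, V = ΣQ_DR · Δt = 238.0 × 10800 = 2.57 × 10^6 m³.

V ≈ 2.57 × 10^6 m³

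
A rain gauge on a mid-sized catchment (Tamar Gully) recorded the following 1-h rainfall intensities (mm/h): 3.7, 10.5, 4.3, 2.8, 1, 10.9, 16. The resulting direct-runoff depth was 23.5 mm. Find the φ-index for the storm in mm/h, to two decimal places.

φ ≈ 4.63 mm/h

Only the 3 blocks with intensity above φ contribute runoff: 10.5, 10.9, 16 mm/h.
Σ(I−φ)·Δt = d  ⇒  (10.5+10.9+16 − 3φ)·1 = 23.5
φ = (37.40 − 23.5/1) / 3 = 4.63 mm/h.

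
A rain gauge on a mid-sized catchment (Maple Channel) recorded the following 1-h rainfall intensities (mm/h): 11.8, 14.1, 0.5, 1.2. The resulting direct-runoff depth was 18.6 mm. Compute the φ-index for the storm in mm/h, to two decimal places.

Only the 2 blocks with intensity above φ contribute runoff: 11.8, 14.1 mm/h.
Σ(I−φ)·Δt = d  ⇒  (11.8+14.1 − 2φ)·1 = 18.6
φ = (25.90 − 18.6/1) / 2 = 3.65 mm/h.

φ ≈ 3.65 mm/h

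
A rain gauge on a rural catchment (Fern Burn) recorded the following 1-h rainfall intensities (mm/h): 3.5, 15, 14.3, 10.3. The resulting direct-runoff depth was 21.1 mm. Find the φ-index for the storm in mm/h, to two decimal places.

φ ≈ 6.17 mm/h

Only the 3 blocks with intensity above φ contribute runoff: 15, 14.3, 10.3 mm/h.
Σ(I−φ)·Δt = d  ⇒  (15+14.3+10.3 − 3φ)·1 = 21.1
φ = (39.60 − 21.1/1) / 3 = 6.17 mm/h.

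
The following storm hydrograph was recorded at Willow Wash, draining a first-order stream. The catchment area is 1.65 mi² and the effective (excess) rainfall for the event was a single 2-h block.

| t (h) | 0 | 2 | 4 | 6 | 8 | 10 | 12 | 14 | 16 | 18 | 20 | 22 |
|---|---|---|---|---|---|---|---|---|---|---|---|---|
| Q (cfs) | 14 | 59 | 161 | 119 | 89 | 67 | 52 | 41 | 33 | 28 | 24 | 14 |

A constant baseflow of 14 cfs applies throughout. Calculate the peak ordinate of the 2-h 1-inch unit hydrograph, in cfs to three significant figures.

U_p ≈ 147 cfs

Direct runoff: 0.0, 45.0, 147.0, 105.0, 75.0, 53.0, 38.0, 27.0, 19.0, 14.0, 10.0, 0.0 cfs; ΣQ_DR = 533.0 cfs, peak = 147.0 cfs.
Runoff depth d = ΣQ_DR·Δt / A = 533.0 × 7200 / (1.65 mi²) = 1.001 in.
The 1-inch UH is the DRH scaled by (1 in)/d, so U_p = 147.0 × 1/1.001 = 147 cfs.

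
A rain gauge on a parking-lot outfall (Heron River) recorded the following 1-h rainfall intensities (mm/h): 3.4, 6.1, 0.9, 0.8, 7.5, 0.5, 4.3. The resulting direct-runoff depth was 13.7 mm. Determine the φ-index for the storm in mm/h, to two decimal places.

φ ≈ 1.90 mm/h

Only the 4 blocks with intensity above φ contribute runoff: 3.4, 6.1, 7.5, 4.3 mm/h.
Σ(I−φ)·Δt = d  ⇒  (3.4+6.1+7.5+4.3 − 4φ)·1 = 13.7
φ = (21.30 − 13.7/1) / 4 = 1.90 mm/h.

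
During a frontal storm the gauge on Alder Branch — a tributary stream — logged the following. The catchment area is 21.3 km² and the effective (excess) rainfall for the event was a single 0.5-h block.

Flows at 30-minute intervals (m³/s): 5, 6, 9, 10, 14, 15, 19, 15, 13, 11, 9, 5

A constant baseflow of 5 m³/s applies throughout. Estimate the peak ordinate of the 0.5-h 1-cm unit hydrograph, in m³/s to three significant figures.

U_p ≈ 23.3 m³/s

Direct runoff: 0.0, 1.0, 4.0, 5.0, 9.0, 10.0, 14.0, 10.0, 8.0, 6.0, 4.0, 0.0 m³/s; ΣQ_DR = 71.00 m³/s, peak = 14.0 m³/s.
Runoff depth d = ΣQ_DR·Δt / A = 71.00 × 1800 / (21.3 km²) = 6.000 mm.
The 1-cm UH is the DRH scaled by (10 mm)/d, so U_p = 14.0 × 10/6.000 = 23.3 m³/s.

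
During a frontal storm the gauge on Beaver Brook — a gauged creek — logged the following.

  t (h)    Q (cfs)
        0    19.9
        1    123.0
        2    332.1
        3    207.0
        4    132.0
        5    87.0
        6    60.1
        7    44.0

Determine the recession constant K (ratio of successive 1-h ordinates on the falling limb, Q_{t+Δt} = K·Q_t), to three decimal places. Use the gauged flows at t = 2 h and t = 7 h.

Using the recession-limb readings at t = 2 h and t = 7 h: Q falls from 332.1 to 44.0 cfs over 5 intervals.
K = (Q₂/Q₁)^(1/5) = (44.0/332.1)^(1/5) = 0.667.

K ≈ 0.667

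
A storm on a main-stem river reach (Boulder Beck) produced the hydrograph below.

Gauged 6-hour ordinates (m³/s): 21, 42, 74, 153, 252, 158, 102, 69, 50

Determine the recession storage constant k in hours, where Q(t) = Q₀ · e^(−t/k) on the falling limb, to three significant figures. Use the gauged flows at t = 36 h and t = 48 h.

k ≈ 16.8 h

On the falling limb, Q drops from 102 to 50 m³/s between t = 36 h and t = 48 h (Δt = 12 h).
k = −Δt / ln(Q₂/Q₁) = −12 / ln(50/102) = 16.8 h.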